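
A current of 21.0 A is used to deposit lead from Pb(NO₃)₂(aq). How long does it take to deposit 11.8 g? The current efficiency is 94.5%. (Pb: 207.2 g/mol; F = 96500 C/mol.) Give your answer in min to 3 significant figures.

n(Pb) = 11.8 / 207.2 = 0.05695 mol
Pb²⁺ + 2e⁻ → Pb, so n(e⁻) = 2 × 0.05695 = 0.1139 mol
Q = 0.1139 × 96500 / 0.945 = 11630 C
t = Q / I = 11630 / 21.0 = 553.8 s = 9.23 min

9.23 min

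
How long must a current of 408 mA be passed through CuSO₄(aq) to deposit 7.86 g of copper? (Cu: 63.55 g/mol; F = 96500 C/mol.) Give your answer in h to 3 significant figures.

n(Cu) = 7.86 / 63.55 = 0.1237 mol
Cu²⁺ + 2e⁻ → Cu, so n(e⁻) = 2 × 0.1237 = 0.2474 mol
Q = 0.2474 × 96500 = 23870 C
t = Q / I = 23870 / 0.408 = 58500 s = 16.3 h

16.3 h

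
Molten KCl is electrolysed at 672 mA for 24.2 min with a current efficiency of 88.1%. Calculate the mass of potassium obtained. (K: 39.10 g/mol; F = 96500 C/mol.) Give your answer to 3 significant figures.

Q = 0.672 × 1452 = 975.7 C
n(e⁻) = 975.7 / 96500 = 0.01011 mol
K⁺ + e⁻ → K, so theoretical m(K) = 0.01011 × 39.10 = 0.3953 g
Actual mass = 88.1% × 0.3953 = 0.348 g

0.348 g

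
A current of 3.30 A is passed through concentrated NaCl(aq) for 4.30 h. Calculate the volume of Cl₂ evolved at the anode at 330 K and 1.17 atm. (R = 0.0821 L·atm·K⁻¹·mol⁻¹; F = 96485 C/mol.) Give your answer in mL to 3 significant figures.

Q = It = 3.30 × 15480 = 51080 C
n(e⁻) = Q/F = 51080/96485 = 0.5294 mol
2Cl⁻ → Cl₂ + 2e⁻, so n(Cl₂) = 0.5294 / 2 = 0.2647 mol
V = nRT/P = 0.2647 × 0.0821 × 330 / 1.17 = 6.130 L
= 6130 mL

6130 mL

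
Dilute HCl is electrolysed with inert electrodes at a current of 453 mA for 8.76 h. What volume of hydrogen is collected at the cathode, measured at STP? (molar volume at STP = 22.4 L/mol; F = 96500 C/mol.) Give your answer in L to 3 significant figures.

1.66 L

Charge passed = 0.453 × 31536 = 14290 C
n(e⁻) = Q/F = 14290/96500 = 0.1481 mol
2H⁺ + 2e⁻ → H₂, so n(H₂) = 0.1481 / 2 = 0.07405 mol
V = 0.07405 × 22.4 = 1.659 L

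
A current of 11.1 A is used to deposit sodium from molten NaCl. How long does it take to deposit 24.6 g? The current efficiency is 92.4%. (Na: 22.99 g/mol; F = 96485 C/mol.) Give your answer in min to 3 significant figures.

168 min

n(Na) = 24.6 / 22.99 = 1.070 mol
Na⁺ + e⁻ → Na, so n(e⁻) = 1.070 mol
Q = 1.070 × 96485 / 0.924 = 1.117×10^5 C
t = Q / I = 1.117×10^5 / 11.1 = 10060 s = 168 min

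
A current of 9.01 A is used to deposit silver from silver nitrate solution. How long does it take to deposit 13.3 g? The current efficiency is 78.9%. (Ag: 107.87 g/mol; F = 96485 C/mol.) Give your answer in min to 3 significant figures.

n(Ag) = 13.3 / 107.87 = 0.1233 mol
Ag⁺ + e⁻ → Ag, so n(e⁻) = 0.1233 mol
Q = 0.1233 × 96485 / 0.789 = 15080 C
t = Q / I = 15080 / 9.01 = 1674 s = 27.9 min

27.9 min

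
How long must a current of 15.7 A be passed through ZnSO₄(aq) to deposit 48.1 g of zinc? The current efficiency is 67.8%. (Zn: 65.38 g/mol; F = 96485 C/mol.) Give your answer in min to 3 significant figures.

222 min

n(Zn) = 48.1 / 65.38 = 0.7357 mol
Zn²⁺ + 2e⁻ → Zn, so n(e⁻) = 2 × 0.7357 = 1.471 mol
Q = 1.471 × 96485 / 0.678 = 2.093×10^5 C
t = Q / I = 2.093×10^5 / 15.7 = 13330 s = 222 min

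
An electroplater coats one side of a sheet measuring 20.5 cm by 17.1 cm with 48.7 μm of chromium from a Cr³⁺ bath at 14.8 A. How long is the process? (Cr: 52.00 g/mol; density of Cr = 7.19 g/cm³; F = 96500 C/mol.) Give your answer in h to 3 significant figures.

1.28 h

Plated area = 20.5 × 17.1 = 350.6 cm²
Volume = 350.6 × 48.7×10⁻⁴ cm = 1.707 cm³
m(Cr) = 1.707 × 7.19 = 12.27 g
n(Cr) = 12.27 / 52.00 = 0.2360 mol; n(e⁻) = 3 × 0.2360 = 0.7080 mol
Q = 0.7080 × 96500 = 68320 C
t = 68320 / 14.8 = 4616 s = 1.28 h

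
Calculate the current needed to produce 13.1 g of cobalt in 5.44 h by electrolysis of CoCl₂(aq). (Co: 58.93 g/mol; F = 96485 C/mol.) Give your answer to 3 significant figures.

2.19 A

n(Co) = 13.1 / 58.93 = 0.2223 mol
Co²⁺ + 2e⁻ → Co, so n(e⁻) = 2 × 0.2223 = 0.4446 mol
Q = 0.4446 × 96485 = 42900 C
I = Q / t = 42900 / 19584 s = 2.19 A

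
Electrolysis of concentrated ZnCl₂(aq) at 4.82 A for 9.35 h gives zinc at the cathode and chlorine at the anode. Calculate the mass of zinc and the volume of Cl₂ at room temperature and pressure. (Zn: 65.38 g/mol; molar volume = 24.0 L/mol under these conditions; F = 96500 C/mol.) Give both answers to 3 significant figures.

Q = 4.82 × 33660 = 1.622×10^5 C; n(e⁻) = 1.622×10^5 / 96500 = 1.681 mol
Cathode: Zn²⁺ + 2e⁻ → Zn → n(Zn) = 1.681/2 = 0.8405 mol → 55.0 g
Anode: 2Cl⁻ → Cl₂ + 2e⁻ → n(Cl₂) = 1.681/2 = 0.8405 mol → 20.2 L

55.0 g Zn; 20.2 L Cl₂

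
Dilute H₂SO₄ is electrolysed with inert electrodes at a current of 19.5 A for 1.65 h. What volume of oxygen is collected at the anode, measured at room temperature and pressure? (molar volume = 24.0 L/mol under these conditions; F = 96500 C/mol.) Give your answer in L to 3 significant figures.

Q = 19.5 A × 5940 s = 1.158×10^5 C
n(e⁻) = 1.158×10^5 / 96500 = 1.200 mol
2H₂O → O₂ + 4H⁺ + 4e⁻, so n(O₂) = 1.200 / 4 = 0.3000 mol
V = 0.3000 × 24.0 = 7.200 L

7.20 L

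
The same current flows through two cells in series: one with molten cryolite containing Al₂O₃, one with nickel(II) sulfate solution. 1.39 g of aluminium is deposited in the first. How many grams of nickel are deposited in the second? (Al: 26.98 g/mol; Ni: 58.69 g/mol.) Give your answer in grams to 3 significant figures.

4.54 g

n(Al) = 1.39 / 26.98 = 0.05152 mol
Al³⁺ + 3e⁻ → Al, so n(e⁻) = 3 × 0.05152 = 0.1546 mol
Since the cells are in series, n(e⁻) in the Ni cell is also 0.1546 mol.
Ni²⁺ + 2e⁻ → Ni, so n(Ni) = 0.1546 / 2 = 0.07730 mol
m(Ni) = 0.07730 × 58.69 = 4.54 g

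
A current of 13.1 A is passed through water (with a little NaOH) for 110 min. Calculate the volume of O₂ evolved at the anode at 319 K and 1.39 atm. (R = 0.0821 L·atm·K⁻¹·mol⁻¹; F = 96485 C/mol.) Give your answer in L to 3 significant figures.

4.22 L

Q = It = 13.1 × 6600 = 86460 C
Moles of electrons = 86460 / 96485 = 0.8961 mol
2H₂O → O₂ + 4H⁺ + 4e⁻, so n(O₂) = 0.8961 / 4 = 0.2240 mol
V = nRT/P = 0.2240 × 0.0821 × 319 / 1.39 = 4.221 L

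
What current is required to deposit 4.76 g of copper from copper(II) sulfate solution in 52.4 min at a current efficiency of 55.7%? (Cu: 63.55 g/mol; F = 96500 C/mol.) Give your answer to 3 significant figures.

8.25 A

n(Cu) = 4.76 / 63.55 = 0.07490 mol
Cu²⁺ + 2e⁻ → Cu, so n(e⁻) = 2 × 0.07490 = 0.1498 mol
Q = 0.1498 × 96500 / 0.557 = 25950 C
I = Q / t = 25950 / 3144 s = 8.25 A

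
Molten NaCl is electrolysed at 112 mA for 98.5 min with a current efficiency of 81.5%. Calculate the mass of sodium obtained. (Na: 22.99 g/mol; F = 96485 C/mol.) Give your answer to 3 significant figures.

Q = 0.112 × 5910 = 661.9 C
n(e⁻) = 661.9 / 96485 = 0.006860 mol
Na⁺ + e⁻ → Na, so theoretical m(Na) = 0.006860 × 22.99 = 0.1577 g
Actual mass = 81.5% × 0.1577 = 0.129 g

0.129 g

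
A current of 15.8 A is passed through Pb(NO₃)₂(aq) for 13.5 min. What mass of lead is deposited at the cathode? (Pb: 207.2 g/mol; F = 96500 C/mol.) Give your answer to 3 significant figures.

13.7 g

Charge passed = 15.8 × 810 = 12800 C
n(e⁻) = 12800 / 96500 = 0.1326 mol
Pb²⁺ + 2e⁻ → Pb, so n(Pb) = 0.1326 / 2 = 0.06630 mol
m = 0.06630 × 207.2 = 13.7 g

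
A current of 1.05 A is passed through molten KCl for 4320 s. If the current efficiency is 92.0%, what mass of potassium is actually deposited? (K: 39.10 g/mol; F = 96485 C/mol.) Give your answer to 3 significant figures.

1.69 g

Q = 1.05 × 4320 = 4536 C
n(e⁻) = 4536 / 96485 = 0.04701 mol
K⁺ + e⁻ → K, so theoretical m(K) = 0.04701 × 39.10 = 1.838 g
Actual mass = 92.0% × 1.838 = 1.69 g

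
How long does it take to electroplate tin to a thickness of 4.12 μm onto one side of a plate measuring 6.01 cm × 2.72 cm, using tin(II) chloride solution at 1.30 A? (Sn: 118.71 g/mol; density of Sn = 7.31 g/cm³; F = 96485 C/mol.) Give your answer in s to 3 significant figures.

61.6 s

Plated area = 6.01 × 2.72 = 16.35 cm²
Volume = 16.35 × 4.12×10⁻⁴ cm = 0.006736 cm³
m(Sn) = 0.006736 × 7.31 = 0.04924 g
n(Sn) = 0.04924 / 118.71 = 4.148×10^-4 mol; n(e⁻) = 2 × 4.148×10^-4 = 8.296×10^-4 mol
Q = 8.296×10^-4 × 96485 = 80.04 C
t = 80.04 / 1.30 = 61.57 s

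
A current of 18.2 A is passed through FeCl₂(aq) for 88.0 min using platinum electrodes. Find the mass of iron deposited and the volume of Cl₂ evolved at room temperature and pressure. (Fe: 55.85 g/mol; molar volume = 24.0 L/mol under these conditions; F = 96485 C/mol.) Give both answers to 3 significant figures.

27.8 g Fe; 12.0 L Cl₂

Q = 18.2 × 5280 = 96100 C; n(e⁻) = 96100 / 96485 = 0.9960 mol
Cathode: Fe²⁺ + 2e⁻ → Fe → n(Fe) = 0.9960/2 = 0.4980 mol → 27.8 g
Anode: 2Cl⁻ → Cl₂ + 2e⁻ → n(Cl₂) = 0.9960/2 = 0.4980 mol → 12.0 L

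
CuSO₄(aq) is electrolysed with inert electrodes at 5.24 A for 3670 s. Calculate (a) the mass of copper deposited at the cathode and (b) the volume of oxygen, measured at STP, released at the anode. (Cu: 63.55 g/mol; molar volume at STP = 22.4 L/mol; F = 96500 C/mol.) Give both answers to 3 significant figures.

6.33 g Cu; 1.12 L O₂

Q = 5.24 × 3670 = 19230 C; n(e⁻) = 19230 / 96500 = 0.1993 mol
Cathode: Cu²⁺ + 2e⁻ → Cu → n(Cu) = 0.1993/2 = 0.09965 mol → 6.33 g
Anode: 2H₂O → O₂ + 4H⁺ + 4e⁻ → n(O₂) = 0.1993/4 = 0.04983 mol → 1.12 L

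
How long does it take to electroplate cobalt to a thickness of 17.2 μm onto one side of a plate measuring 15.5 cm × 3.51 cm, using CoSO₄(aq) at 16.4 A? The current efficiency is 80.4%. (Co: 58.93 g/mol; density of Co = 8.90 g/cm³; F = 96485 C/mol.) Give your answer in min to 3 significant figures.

3.45 min

Plated area = 15.5 × 3.51 = 54.41 cm²
Volume = 54.41 × 17.2×10⁻⁴ cm = 0.09359 cm³
m(Co) = 0.09359 × 8.90 = 0.8330 g
n(Co) = 0.8330 / 58.93 = 0.01414 mol; n(e⁻) = 2 × 0.01414 = 0.02828 mol
Q = 0.02828 × 96485 / 0.804 = 3394 C
t = 3394 / 16.4 = 207.0 s = 3.45 min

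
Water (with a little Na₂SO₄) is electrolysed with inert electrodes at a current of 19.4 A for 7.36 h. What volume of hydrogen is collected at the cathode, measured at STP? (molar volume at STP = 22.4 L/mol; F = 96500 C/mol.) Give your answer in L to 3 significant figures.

59.7 L

Charge passed = 19.4 × 26496 = 5.140×10^5 C
n(e⁻) = 5.140×10^5 / 96500 = 5.326 mol
2H⁺ + 2e⁻ → H₂, so n(H₂) = 5.326 / 2 = 2.663 mol
V = 2.663 × 22.4 = 59.65 L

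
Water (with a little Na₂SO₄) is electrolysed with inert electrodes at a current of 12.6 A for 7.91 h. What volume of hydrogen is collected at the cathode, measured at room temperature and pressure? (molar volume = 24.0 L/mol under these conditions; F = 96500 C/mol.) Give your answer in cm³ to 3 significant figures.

Q = It = 12.6 × 28476 = 3.588×10^5 C
Moles of electrons = 3.588×10^5 / 96500 = 3.718 mol
2H⁺ + 2e⁻ → H₂, so n(H₂) = 3.718 / 2 = 1.859 mol
V = 1.859 × 24.0 = 44.62 L
= 44600 cm³

44600 cm³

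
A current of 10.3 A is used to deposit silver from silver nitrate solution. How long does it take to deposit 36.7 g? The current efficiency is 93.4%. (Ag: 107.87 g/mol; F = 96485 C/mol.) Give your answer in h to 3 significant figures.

n(Ag) = 36.7 / 107.87 = 0.3402 mol
Ag⁺ + e⁻ → Ag, so n(e⁻) = 0.3402 mol
Q = 0.3402 × 96485 / 0.934 = 35140 C
t = Q / I = 35140 / 10.3 = 3412 s = 0.948 h

0.948 h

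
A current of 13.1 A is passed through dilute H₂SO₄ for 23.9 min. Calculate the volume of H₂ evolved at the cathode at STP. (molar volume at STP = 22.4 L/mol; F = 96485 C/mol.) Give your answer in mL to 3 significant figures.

2180 mL

Q = 13.1 A × 1434 s = 18790 C
Moles of electrons = 18790 / 96485 = 0.1947 mol
2H⁺ + 2e⁻ → H₂, so n(H₂) = 0.1947 / 2 = 0.09735 mol
V = 0.09735 × 22.4 = 2.181 L
= 2180 mL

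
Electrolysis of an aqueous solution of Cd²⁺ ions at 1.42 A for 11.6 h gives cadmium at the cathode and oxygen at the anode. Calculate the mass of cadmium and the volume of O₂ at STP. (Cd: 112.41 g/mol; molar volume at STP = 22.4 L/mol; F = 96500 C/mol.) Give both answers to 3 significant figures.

34.5 g Cd; 3.44 L O₂

Q = 1.42 × 41760 = 59300 C; n(e⁻) = 59300 / 96500 = 0.6145 mol
Cathode: Cd²⁺ + 2e⁻ → Cd → n(Cd) = 0.6145/2 = 0.3073 mol → 34.5 g
Anode: 2H₂O → O₂ + 4H⁺ + 4e⁻ → n(O₂) = 0.6145/4 = 0.1536 mol → 3.44 L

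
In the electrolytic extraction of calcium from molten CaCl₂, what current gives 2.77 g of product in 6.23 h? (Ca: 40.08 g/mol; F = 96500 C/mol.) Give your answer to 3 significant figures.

0.595 A

n(Ca) = 2.77 / 40.08 = 0.06911 mol
Ca²⁺ + 2e⁻ → Ca, so n(e⁻) = 2 × 0.06911 = 0.1382 mol
Q = 0.1382 × 96500 = 13340 C
I = Q / t = 13340 / 22428 s = 0.595 A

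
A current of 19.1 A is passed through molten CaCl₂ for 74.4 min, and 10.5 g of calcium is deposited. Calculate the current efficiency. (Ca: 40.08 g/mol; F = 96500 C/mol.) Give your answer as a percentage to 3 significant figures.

Q = 19.1 × 4464 = 85260 C
n(e⁻) = 85260 / 96500 = 0.8835 mol
Ca²⁺ + 2e⁻ → Ca, so theoretical n(Ca) = 0.4418 mol → 17.71 g
Efficiency = 10.5 / 17.71 = 0.5929 = 59.3%

59.3%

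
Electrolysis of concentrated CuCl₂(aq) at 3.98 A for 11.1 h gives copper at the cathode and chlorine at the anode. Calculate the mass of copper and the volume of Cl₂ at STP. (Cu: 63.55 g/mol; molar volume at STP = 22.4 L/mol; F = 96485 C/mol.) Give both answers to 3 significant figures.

52.4 g Cu; 18.5 L Cl₂

Q = 3.98 × 39960 = 1.590×10^5 C; n(e⁻) = 1.590×10^5 / 96485 = 1.648 mol
Cathode: Cu²⁺ + 2e⁻ → Cu → n(Cu) = 1.648/2 = 0.8240 mol → 52.4 g
Anode: 2Cl⁻ → Cl₂ + 2e⁻ → n(Cl₂) = 1.648/2 = 0.8240 mol → 18.5 L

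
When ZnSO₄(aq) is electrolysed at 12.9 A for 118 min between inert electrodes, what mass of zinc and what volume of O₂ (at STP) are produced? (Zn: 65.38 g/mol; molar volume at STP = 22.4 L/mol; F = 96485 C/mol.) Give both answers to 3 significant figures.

Q = 12.9 × 7080 = 91330 C; n(e⁻) = 91330 / 96485 = 0.9466 mol
Cathode: Zn²⁺ + 2e⁻ → Zn → n(Zn) = 0.9466/2 = 0.4733 mol → 30.9 g
Anode: 2H₂O → O₂ + 4H⁺ + 4e⁻ → n(O₂) = 0.9466/4 = 0.2367 mol → 5.30 L

30.9 g Zn; 5.30 L O₂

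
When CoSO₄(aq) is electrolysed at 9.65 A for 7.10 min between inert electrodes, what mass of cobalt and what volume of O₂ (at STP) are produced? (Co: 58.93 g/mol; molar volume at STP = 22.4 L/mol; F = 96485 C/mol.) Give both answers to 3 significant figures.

Q = 9.65 × 426 = 4111 C; n(e⁻) = 4111 / 96485 = 0.04261 mol
Cathode: Co²⁺ + 2e⁻ → Co → n(Co) = 0.04261/2 = 0.02131 mol → 1.26 g
Anode: 2H₂O → O₂ + 4H⁺ + 4e⁻ → n(O₂) = 0.04261/4 = 0.01065 mol → 0.239 L

1.26 g Co; 0.239 L O₂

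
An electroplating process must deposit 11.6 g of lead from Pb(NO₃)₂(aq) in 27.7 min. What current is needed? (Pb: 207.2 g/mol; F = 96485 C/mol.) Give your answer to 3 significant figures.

n(Pb) = 11.6 / 207.2 = 0.05598 mol
Pb²⁺ + 2e⁻ → Pb, so n(e⁻) = 2 × 0.05598 = 0.1120 mol
Q = 0.1120 × 96485 = 10810 C
I = Q / t = 10810 / 1662 s = 6.50 A

6.50 A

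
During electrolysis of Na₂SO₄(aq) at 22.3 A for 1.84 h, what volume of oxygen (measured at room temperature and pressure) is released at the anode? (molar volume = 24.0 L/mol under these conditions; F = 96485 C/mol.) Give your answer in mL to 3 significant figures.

9190 mL

Charge passed = 22.3 × 6624 = 1.477×10^5 C
n(e⁻) = Q/F = 1.477×10^5/96485 = 1.531 mol
2H₂O → O₂ + 4H⁺ + 4e⁻, so n(O₂) = 1.531 / 4 = 0.3828 mol
V = 0.3828 × 24.0 = 9.187 L
= 9190 mL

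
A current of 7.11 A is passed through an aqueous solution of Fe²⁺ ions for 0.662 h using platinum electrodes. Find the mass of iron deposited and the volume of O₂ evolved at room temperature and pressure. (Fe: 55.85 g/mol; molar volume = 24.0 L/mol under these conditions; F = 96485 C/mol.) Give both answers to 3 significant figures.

Q = 7.11 × 2383.2 = 16940 C; n(e⁻) = 16940 / 96485 = 0.1756 mol
Cathode: Fe²⁺ + 2e⁻ → Fe → n(Fe) = 0.1756/2 = 0.08780 mol → 4.90 g
Anode: 2H₂O → O₂ + 4H⁺ + 4e⁻ → n(O₂) = 0.1756/4 = 0.04390 mol → 1.05 L

4.90 g Fe; 1.05 L O₂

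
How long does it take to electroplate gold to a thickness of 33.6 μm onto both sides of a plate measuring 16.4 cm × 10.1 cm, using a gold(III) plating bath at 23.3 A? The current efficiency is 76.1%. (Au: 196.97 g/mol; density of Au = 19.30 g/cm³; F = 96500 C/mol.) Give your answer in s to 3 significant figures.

1780 s

Plated area = 2 × 16.4 × 10.1 = 331.3 cm²
Volume = 331.3 × 33.6×10⁻⁴ cm = 1.113 cm³
m(Au) = 1.113 × 19.30 = 21.48 g
n(Au) = 21.48 / 196.97 = 0.1091 mol; n(e⁻) = 3 × 0.1091 = 0.3273 mol
Q = 0.3273 × 96500 / 0.761 = 41500 C
t = 41500 / 23.3 = 1781 s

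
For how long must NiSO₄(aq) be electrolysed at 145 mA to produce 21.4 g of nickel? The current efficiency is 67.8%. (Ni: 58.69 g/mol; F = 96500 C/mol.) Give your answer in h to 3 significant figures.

n(Ni) = 21.4 / 58.69 = 0.3646 mol
Ni²⁺ + 2e⁻ → Ni, so n(e⁻) = 2 × 0.3646 = 0.7292 mol
Q = 0.7292 × 96500 / 0.678 = 1.038×10^5 C
t = Q / I = 1.038×10^5 / 0.145 = 7.159×10^5 s = 199 h

199 h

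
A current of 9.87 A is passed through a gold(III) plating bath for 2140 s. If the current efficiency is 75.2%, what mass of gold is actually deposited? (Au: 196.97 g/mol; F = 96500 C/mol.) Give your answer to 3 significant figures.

10.8 g

Q = 9.87 × 2140 = 21120 C
n(e⁻) = 21120 / 96500 = 0.2189 mol
Au³⁺ + 3e⁻ → Au, so theoretical m(Au) = 0.07297 × 196.97 = 14.37 g
Actual mass = 75.2% × 14.37 = 10.8 g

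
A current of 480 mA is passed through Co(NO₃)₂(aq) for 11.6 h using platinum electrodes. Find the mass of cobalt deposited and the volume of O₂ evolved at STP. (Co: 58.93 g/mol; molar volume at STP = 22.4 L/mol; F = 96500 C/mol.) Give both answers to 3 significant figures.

6.12 g Co; 1.16 L O₂

Q = 0.480 × 41760 = 20040 C; n(e⁻) = 20040 / 96500 = 0.2077 mol
Cathode: Co²⁺ + 2e⁻ → Co → n(Co) = 0.2077/2 = 0.1039 mol → 6.12 g
Anode: 2H₂O → O₂ + 4H⁺ + 4e⁻ → n(O₂) = 0.2077/4 = 0.05193 mol → 1.16 L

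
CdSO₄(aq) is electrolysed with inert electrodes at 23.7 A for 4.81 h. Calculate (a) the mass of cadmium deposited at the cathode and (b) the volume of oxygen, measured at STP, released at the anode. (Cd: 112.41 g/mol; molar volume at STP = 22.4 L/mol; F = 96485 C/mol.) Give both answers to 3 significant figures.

239 g Cd; 23.8 L O₂

Q = 23.7 × 17316 = 4.104×10^5 C; n(e⁻) = 4.104×10^5 / 96485 = 4.254 mol
Cathode: Cd²⁺ + 2e⁻ → Cd → n(Cd) = 4.254/2 = 2.127 mol → 239 g
Anode: 2H₂O → O₂ + 4H⁺ + 4e⁻ → n(O₂) = 4.254/4 = 1.064 mol → 23.8 L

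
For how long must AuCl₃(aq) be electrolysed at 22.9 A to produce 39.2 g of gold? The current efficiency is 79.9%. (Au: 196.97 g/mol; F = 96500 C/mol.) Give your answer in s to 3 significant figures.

3150 s

n(Au) = 39.2 / 196.97 = 0.1990 mol
Au³⁺ + 3e⁻ → Au, so n(e⁻) = 3 × 0.1990 = 0.5970 mol
Q = 0.5970 × 96500 / 0.799 = 72100 C
t = Q / I = 72100 / 22.9 = 3148 s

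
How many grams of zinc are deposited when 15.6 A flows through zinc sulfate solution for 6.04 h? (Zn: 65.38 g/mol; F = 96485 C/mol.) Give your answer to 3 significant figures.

115 g

Q = It = 15.6 × 21744 = 3.392×10^5 C
n(e⁻) = Q/F = 3.392×10^5/96485 = 3.516 mol
Zn²⁺ + 2e⁻ → Zn, so n(Zn) = 3.516 / 2 = 1.758 mol
m = 1.758 × 65.38 = 115 g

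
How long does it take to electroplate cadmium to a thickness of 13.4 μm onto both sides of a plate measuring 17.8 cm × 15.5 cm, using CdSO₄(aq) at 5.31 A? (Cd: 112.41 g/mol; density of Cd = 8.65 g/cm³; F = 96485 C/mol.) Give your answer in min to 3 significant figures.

34.5 min

Plated area = 2 × 17.8 × 15.5 = 551.8 cm²
Volume = 551.8 × 13.4×10⁻⁴ cm = 0.7394 cm³
m(Cd) = 0.7394 × 8.65 = 6.396 g
n(Cd) = 6.396 / 112.41 = 0.05690 mol; n(e⁻) = 2 × 0.05690 = 0.1138 mol
Q = 0.1138 × 96485 = 10980 C
t = 10980 / 5.31 = 2068 s = 34.5 min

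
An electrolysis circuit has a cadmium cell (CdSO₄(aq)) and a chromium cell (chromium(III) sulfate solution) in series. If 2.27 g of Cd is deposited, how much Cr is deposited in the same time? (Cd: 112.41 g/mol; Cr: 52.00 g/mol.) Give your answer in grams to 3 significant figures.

0.700 g

n(Cd) = 2.27 / 112.41 = 0.02019 mol
Cd²⁺ + 2e⁻ → Cd, so n(e⁻) = 2 × 0.02019 = 0.04038 mol
Since the cells are in series, n(e⁻) in the Cr cell is also 0.04038 mol.
Cr³⁺ + 3e⁻ → Cr, so n(Cr) = 0.04038 / 3 = 0.01346 mol
m(Cr) = 0.01346 × 52.00 = 0.700 g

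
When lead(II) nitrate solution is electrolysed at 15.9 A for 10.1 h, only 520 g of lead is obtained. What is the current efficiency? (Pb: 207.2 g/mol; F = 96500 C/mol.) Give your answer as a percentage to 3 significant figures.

Q = 15.9 × 36360 = 5.781×10^5 C
n(e⁻) = 5.781×10^5 / 96500 = 5.991 mol
Pb²⁺ + 2e⁻ → Pb, so theoretical n(Pb) = 2.996 mol → 620.8 g
Efficiency = 520 / 620.8 = 0.8376 = 83.8%

83.8%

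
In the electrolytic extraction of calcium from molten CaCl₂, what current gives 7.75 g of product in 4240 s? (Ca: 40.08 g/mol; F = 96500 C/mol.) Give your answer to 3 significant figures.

n(Ca) = 7.75 / 40.08 = 0.1934 mol
Ca²⁺ + 2e⁻ → Ca, so n(e⁻) = 2 × 0.1934 = 0.3868 mol
Q = 0.3868 × 96500 = 37330 C
I = Q / t = 37330 / 4240 s = 8.80 A

8.80 A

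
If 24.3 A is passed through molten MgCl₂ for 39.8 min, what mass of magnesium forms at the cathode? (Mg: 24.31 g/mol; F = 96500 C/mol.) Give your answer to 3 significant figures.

7.31 g

Q = 24.3 A × 2388 s = 58030 C
Moles of electrons = 58030 / 96500 = 0.6013 mol
Mg²⁺ + 2e⁻ → Mg, so n(Mg) = 0.6013 / 2 = 0.3007 mol
m = 0.3007 × 24.31 = 7.31 g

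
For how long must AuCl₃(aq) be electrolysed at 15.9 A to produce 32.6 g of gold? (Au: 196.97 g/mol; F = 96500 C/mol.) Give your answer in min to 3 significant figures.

50.2 min

n(Au) = 32.6 / 196.97 = 0.1655 mol
Au³⁺ + 3e⁻ → Au, so n(e⁻) = 3 × 0.1655 = 0.4965 mol
Q = 0.4965 × 96500 = 47910 C
t = Q / I = 47910 / 15.9 = 3013 s = 50.2 min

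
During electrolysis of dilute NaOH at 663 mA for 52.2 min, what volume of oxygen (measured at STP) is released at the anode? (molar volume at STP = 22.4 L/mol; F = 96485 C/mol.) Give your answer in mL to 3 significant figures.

121 mL

Q = 0.663 A × 3132 s = 2077 C
n(e⁻) = 2077 / 96485 = 0.02153 mol
2H₂O → O₂ + 4H⁺ + 4e⁻, so n(O₂) = 0.02153 / 4 = 0.005383 mol
V = 0.005383 × 22.4 = 0.1206 L
= 121 mL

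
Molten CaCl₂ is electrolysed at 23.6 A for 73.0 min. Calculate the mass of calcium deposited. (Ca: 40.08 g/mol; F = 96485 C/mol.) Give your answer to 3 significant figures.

Charge passed = 23.6 × 4380 = 1.034×10^5 C
n(e⁻) = Q/F = 1.034×10^5/96485 = 1.072 mol
Ca²⁺ + 2e⁻ → Ca, so n(Ca) = 1.072 / 2 = 0.5360 mol
m = 0.5360 × 40.08 = 21.5 g

21.5 g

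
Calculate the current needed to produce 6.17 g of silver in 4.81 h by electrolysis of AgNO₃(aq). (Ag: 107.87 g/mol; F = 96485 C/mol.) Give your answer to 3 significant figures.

n(Ag) = 6.17 / 107.87 = 0.05720 mol
Ag⁺ + e⁻ → Ag, so n(e⁻) = 0.05720 mol
Q = 0.05720 × 96485 = 5519 C
I = Q / t = 5519 / 17316 s = 0.319 A

0.319 A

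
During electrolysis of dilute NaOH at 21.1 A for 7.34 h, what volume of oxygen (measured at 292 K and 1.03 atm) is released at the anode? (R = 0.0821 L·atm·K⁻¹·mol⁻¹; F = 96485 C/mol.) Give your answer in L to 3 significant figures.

33.6 L

Charge passed = 21.1 × 26424 = 5.575×10^5 C
n(e⁻) = Q/F = 5.575×10^5/96485 = 5.778 mol
2H₂O → O₂ + 4H⁺ + 4e⁻, so n(O₂) = 5.778 / 4 = 1.445 mol
V = nRT/P = 1.445 × 0.0821 × 292 / 1.03 = 33.63 L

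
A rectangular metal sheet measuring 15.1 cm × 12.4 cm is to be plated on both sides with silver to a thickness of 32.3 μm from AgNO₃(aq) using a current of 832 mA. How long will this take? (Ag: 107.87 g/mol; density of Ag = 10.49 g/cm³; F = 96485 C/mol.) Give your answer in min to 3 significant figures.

Plated area = 2 × 15.1 × 12.4 = 374.5 cm²
Volume = 374.5 × 32.3×10⁻⁴ cm = 1.210 cm³
m(Ag) = 1.210 × 10.49 = 12.69 g
n(Ag) = 12.69 / 107.87 = 0.1176 mol; n(e⁻) = 0.1176 mol
Q = 0.1176 × 96485 = 11350 C
t = 11350 / 0.832 = 13640 s = 227 min

227 min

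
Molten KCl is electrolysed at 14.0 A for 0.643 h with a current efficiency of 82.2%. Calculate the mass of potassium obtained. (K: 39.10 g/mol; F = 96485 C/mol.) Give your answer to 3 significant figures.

10.8 g

Q = 14.0 × 2314.8 = 32410 C
n(e⁻) = 32410 / 96485 = 0.3359 mol
K⁺ + e⁻ → K, so theoretical m(K) = 0.3359 × 39.10 = 13.13 g
Actual mass = 82.2% × 13.13 = 10.8 g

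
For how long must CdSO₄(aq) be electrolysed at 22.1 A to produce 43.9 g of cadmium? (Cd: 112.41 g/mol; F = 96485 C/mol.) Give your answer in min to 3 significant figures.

56.8 min

n(Cd) = 43.9 / 112.41 = 0.3905 mol
Cd²⁺ + 2e⁻ → Cd, so n(e⁻) = 2 × 0.3905 = 0.7810 mol
Q = 0.7810 × 96485 = 75350 C
t = Q / I = 75350 / 22.1 = 3410 s = 56.8 min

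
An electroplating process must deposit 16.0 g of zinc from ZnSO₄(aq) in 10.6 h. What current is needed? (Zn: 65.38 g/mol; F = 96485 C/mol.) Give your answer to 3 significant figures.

n(Zn) = 16.0 / 65.38 = 0.2447 mol
Zn²⁺ + 2e⁻ → Zn, so n(e⁻) = 2 × 0.2447 = 0.4894 mol
Q = 0.4894 × 96485 = 47220 C
I = Q / t = 47220 / 38160 s = 1.24 A

1.24 A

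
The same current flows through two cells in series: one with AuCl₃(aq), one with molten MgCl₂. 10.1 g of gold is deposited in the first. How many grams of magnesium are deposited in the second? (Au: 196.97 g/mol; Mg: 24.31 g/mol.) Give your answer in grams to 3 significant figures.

n(Au) = 10.1 / 196.97 = 0.05128 mol
Au³⁺ + 3e⁻ → Au, so n(e⁻) = 3 × 0.05128 = 0.1538 mol
The cells are in series, so the same charge (and hence the same n(e⁻) = 0.1538 mol) passes through both.
Mg²⁺ + 2e⁻ → Mg, so n(Mg) = 0.1538 / 2 = 0.07690 mol
m(Mg) = 0.07690 × 24.31 = 1.87 g

1.87 g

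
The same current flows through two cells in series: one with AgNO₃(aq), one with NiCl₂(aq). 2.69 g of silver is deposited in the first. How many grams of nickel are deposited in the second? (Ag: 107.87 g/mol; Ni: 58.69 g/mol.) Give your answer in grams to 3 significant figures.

0.732 g

n(Ag) = 2.69 / 107.87 = 0.02494 mol
Ag⁺ + e⁻ → Ag, so n(e⁻) = 0.02494 mol
Same current for the same time ⇒ same n(e⁻) = 0.02494 mol in both cells.
Ni²⁺ + 2e⁻ → Ni, so n(Ni) = 0.02494 / 2 = 0.01247 mol
m(Ni) = 0.01247 × 58.69 = 0.732 g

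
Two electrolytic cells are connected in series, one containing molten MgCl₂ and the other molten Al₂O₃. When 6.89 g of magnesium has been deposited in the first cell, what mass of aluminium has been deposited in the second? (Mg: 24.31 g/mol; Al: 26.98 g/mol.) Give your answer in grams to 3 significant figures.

5.10 g

n(Mg) = 6.89 / 24.31 = 0.2834 mol
Mg²⁺ + 2e⁻ → Mg, so n(e⁻) = 2 × 0.2834 = 0.5668 mol
In series, the same 0.5668 mol of electrons flows through the second cell.
Al³⁺ + 3e⁻ → Al, so n(Al) = 0.5668 / 3 = 0.1889 mol
m(Al) = 0.1889 × 26.98 = 5.10 g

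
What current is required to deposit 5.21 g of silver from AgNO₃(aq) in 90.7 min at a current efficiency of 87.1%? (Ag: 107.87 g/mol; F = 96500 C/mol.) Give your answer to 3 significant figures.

0.983 A

n(Ag) = 5.21 / 107.87 = 0.04830 mol
Ag⁺ + e⁻ → Ag, so n(e⁻) = 0.04830 mol
Q = 0.04830 × 96500 / 0.871 = 5351 C
I = Q / t = 5351 / 5442 s = 0.983 A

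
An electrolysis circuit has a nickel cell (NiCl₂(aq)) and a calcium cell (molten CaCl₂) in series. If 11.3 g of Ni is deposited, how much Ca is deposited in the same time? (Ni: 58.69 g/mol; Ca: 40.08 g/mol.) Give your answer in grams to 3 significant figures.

n(Ni) = 11.3 / 58.69 = 0.1925 mol
Ni²⁺ + 2e⁻ → Ni, so n(e⁻) = 2 × 0.1925 = 0.3850 mol
Same current for the same time ⇒ same n(e⁻) = 0.3850 mol in both cells.
Ca²⁺ + 2e⁻ → Ca, so n(Ca) = 0.3850 / 2 = 0.1925 mol
m(Ca) = 0.1925 × 40.08 = 7.72 g

7.72 g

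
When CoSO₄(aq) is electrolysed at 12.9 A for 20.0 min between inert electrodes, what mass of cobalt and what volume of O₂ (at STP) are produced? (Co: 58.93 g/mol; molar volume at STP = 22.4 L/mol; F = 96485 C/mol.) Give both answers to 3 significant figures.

4.73 g Co; 0.898 L O₂

Q = 12.9 × 1200 = 15480 C; n(e⁻) = 15480 / 96485 = 0.1604 mol
Cathode: Co²⁺ + 2e⁻ → Co → n(Co) = 0.1604/2 = 0.08020 mol → 4.73 g
Anode: 2H₂O → O₂ + 4H⁺ + 4e⁻ → n(O₂) = 0.1604/4 = 0.04010 mol → 0.898 L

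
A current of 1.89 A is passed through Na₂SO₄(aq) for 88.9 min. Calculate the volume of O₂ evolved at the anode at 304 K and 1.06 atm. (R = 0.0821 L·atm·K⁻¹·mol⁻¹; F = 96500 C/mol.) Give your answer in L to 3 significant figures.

Q = It = 1.89 × 5334 = 10080 C
n(e⁻) = Q/F = 10080/96500 = 0.1045 mol
2H₂O → O₂ + 4H⁺ + 4e⁻, so n(O₂) = 0.1045 / 4 = 0.02613 mol
V = nRT/P = 0.02613 × 0.0821 × 304 / 1.06 = 0.6152 L

0.615 L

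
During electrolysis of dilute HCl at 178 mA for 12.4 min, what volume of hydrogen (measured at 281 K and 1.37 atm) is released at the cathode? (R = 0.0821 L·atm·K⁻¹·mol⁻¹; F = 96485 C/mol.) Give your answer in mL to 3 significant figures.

Q = 0.178 A × 744 s = 132.4 C
n(e⁻) = 132.4 / 96485 = 0.001372 mol
2H⁺ + 2e⁻ → H₂, so n(H₂) = 0.001372 / 2 = 6.860×10^-4 mol
V = nRT/P = 6.860×10^-4 × 0.0821 × 281 / 1.37 = 0.01155 L
= 11.6 mL

11.6 mL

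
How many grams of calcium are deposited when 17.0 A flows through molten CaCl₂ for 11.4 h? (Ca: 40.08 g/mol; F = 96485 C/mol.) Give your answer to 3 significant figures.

145 g

Charge passed = 17.0 × 41040 = 6.977×10^5 C
n(e⁻) = 6.977×10^5 / 96485 = 7.231 mol
Ca²⁺ + 2e⁻ → Ca, so n(Ca) = 7.231 / 2 = 3.616 mol
m = 3.616 × 40.08 = 145 g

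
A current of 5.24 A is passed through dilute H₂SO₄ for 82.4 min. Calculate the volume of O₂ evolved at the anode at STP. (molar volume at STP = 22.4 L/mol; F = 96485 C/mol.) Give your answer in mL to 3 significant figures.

Charge passed = 5.24 × 4944 = 25910 C
n(e⁻) = 25910 / 96485 = 0.2685 mol
2H₂O → O₂ + 4H⁺ + 4e⁻, so n(O₂) = 0.2685 / 4 = 0.06713 mol
V = 0.06713 × 22.4 = 1.504 L
= 1500 mL

1500 mL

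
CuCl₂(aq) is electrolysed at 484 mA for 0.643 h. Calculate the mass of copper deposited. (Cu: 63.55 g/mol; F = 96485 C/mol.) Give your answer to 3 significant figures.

Q = It = 0.484 × 2314.8 = 1120 C
Moles of electrons = 1120 / 96485 = 0.01161 mol
Cu²⁺ + 2e⁻ → Cu, so n(Cu) = 0.01161 / 2 = 0.005805 mol
m = 0.005805 × 63.55 = 0.369 g

0.369 g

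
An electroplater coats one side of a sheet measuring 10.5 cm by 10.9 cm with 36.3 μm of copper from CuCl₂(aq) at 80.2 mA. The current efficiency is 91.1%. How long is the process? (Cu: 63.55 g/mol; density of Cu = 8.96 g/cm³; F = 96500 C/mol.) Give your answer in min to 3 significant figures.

Plated area = 10.5 × 10.9 = 114.5 cm²
Volume = 114.5 × 36.3×10⁻⁴ cm = 0.4156 cm³
m(Cu) = 0.4156 × 8.96 = 3.724 g
n(Cu) = 3.724 / 63.55 = 0.05860 mol; n(e⁻) = 2 × 0.05860 = 0.1172 mol
Q = 0.1172 × 96500 / 0.911 = 12410 C
t = 12410 / 0.0802 = 1.547×10^5 s = 2580 min

2580 min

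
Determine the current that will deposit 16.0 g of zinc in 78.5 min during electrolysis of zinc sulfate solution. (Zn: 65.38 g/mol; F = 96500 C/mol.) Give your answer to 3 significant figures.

n(Zn) = 16.0 / 65.38 = 0.2447 mol
Zn²⁺ + 2e⁻ → Zn, so n(e⁻) = 2 × 0.2447 = 0.4894 mol
Q = 0.4894 × 96500 = 47230 C
I = Q / t = 47230 / 4710 s = 10.0 A

10.0 A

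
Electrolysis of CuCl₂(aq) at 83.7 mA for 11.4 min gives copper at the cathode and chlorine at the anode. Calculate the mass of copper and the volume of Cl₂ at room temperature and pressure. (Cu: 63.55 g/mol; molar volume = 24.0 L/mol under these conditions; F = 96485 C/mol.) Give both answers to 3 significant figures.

Q = 0.0837 × 684 = 57.25 C; n(e⁻) = 57.25 / 96485 = 5.934×10^-4 mol
Cathode: Cu²⁺ + 2e⁻ → Cu → n(Cu) = 5.934×10^-4/2 = 2.967×10^-4 mol → 0.0189 g
Anode: 2Cl⁻ → Cl₂ + 2e⁻ → n(Cl₂) = 5.934×10^-4/2 = 2.967×10^-4 mol → 0.00712 L

0.0189 g Cu; 0.00712 L Cl₂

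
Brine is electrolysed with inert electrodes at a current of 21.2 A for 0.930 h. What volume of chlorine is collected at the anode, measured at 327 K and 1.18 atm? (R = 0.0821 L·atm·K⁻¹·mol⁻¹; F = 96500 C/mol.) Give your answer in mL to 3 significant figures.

Charge passed = 21.2 × 3348 = 70980 C
n(e⁻) = 70980 / 96500 = 0.7355 mol
2Cl⁻ → Cl₂ + 2e⁻, so n(Cl₂) = 0.7355 / 2 = 0.3678 mol
V = nRT/P = 0.3678 × 0.0821 × 327 / 1.18 = 8.368 L
= 8370 mL

8370 mL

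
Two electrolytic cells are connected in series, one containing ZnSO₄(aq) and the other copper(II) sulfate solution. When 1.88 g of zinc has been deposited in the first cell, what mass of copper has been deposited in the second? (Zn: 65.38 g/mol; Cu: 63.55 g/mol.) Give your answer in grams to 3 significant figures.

1.83 g

n(Zn) = 1.88 / 65.38 = 0.02875 mol
Zn²⁺ + 2e⁻ → Zn, so n(e⁻) = 2 × 0.02875 = 0.05750 mol
The cells are in series, so the same charge (and hence the same n(e⁻) = 0.05750 mol) passes through both.
Cu²⁺ + 2e⁻ → Cu, so n(Cu) = 0.05750 / 2 = 0.02875 mol
m(Cu) = 0.02875 × 63.55 = 1.83 g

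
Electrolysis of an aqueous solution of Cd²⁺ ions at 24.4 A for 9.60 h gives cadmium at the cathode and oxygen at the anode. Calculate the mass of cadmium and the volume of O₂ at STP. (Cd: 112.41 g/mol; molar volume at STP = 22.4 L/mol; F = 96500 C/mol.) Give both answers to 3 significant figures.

491 g Cd; 48.9 L O₂

Q = 24.4 × 34560 = 8.433×10^5 C; n(e⁻) = 8.433×10^5 / 96500 = 8.739 mol
Cathode: Cd²⁺ + 2e⁻ → Cd → n(Cd) = 8.739/2 = 4.370 mol → 491 g
Anode: 2H₂O → O₂ + 4H⁺ + 4e⁻ → n(O₂) = 8.739/4 = 2.185 mol → 48.9 L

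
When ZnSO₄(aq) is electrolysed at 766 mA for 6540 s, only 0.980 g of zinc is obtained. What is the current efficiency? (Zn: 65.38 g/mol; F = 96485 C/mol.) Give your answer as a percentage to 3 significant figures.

Q = 0.766 × 6540 = 5010 C
n(e⁻) = 5010 / 96485 = 0.05193 mol
Zn²⁺ + 2e⁻ → Zn, so theoretical n(Zn) = 0.02597 mol → 1.698 g
Efficiency = 0.980 / 1.698 = 0.5771 = 57.7%

57.7%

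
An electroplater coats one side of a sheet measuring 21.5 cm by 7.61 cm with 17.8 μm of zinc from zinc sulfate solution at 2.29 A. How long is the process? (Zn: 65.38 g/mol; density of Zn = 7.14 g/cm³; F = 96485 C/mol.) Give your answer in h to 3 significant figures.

Plated area = 21.5 × 7.61 = 163.6 cm²
Volume = 163.6 × 17.8×10⁻⁴ cm = 0.2912 cm³
m(Zn) = 0.2912 × 7.14 = 2.079 g
n(Zn) = 2.079 / 65.38 = 0.03180 mol; n(e⁻) = 2 × 0.03180 = 0.06360 mol
Q = 0.06360 × 96485 = 6136 C
t = 6136 / 2.29 = 2679 s = 0.744 h

0.744 h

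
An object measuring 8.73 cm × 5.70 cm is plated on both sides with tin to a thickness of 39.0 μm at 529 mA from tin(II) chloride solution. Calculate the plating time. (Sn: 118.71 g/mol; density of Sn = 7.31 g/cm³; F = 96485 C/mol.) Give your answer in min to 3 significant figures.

145 min

Plated area = 2 × 8.73 × 5.70 = 99.52 cm²
Volume = 99.52 × 39.0×10⁻⁴ cm = 0.3881 cm³
m(Sn) = 0.3881 × 7.31 = 2.837 g
n(Sn) = 2.837 / 118.71 = 0.02390 mol; n(e⁻) = 2 × 0.02390 = 0.04780 mol
Q = 0.04780 × 96485 = 4612 C
t = 4612 / 0.529 = 8718 s = 145 min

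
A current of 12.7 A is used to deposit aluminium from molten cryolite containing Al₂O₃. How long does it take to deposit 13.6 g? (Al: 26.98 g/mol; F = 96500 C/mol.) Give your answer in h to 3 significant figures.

n(Al) = 13.6 / 26.98 = 0.5041 mol
Al³⁺ + 3e⁻ → Al, so n(e⁻) = 3 × 0.5041 = 1.512 mol
Q = 1.512 × 96500 = 1.459×10^5 C
t = Q / I = 1.459×10^5 / 12.7 = 11490 s = 3.19 h

3.19 h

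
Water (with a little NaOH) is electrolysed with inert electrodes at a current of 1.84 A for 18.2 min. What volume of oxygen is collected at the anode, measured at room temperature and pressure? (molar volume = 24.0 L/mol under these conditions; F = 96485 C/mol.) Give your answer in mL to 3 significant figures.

Q = It = 1.84 × 1092 = 2009 C
Moles of electrons = 2009 / 96485 = 0.02082 mol
2H₂O → O₂ + 4H⁺ + 4e⁻, so n(O₂) = 0.02082 / 4 = 0.005205 mol
V = 0.005205 × 24.0 = 0.1249 L
= 125 mL

125 mL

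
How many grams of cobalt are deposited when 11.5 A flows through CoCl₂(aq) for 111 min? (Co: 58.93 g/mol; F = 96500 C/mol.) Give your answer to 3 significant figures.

23.4 g

Q = 11.5 A × 6660 s = 76590 C
n(e⁻) = 76590 / 96500 = 0.7937 mol
Co²⁺ + 2e⁻ → Co, so n(Co) = 0.7937 / 2 = 0.3969 mol
m = 0.3969 × 58.93 = 23.4 g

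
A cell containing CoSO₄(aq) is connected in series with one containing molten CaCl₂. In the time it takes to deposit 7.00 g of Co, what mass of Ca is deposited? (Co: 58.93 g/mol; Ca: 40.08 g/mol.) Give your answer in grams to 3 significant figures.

4.76 g

n(Co) = 7.00 / 58.93 = 0.1188 mol
Co²⁺ + 2e⁻ → Co, so n(e⁻) = 2 × 0.1188 = 0.2376 mol
Since the cells are in series, n(e⁻) in the Ca cell is also 0.2376 mol.
Ca²⁺ + 2e⁻ → Ca, so n(Ca) = 0.2376 / 2 = 0.1188 mol
m(Ca) = 0.1188 × 40.08 = 4.76 g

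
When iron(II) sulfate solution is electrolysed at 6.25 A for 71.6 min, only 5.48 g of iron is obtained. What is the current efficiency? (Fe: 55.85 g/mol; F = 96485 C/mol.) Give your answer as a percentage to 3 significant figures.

70.5%

Q = 6.25 × 4296 = 26850 C
n(e⁻) = 26850 / 96485 = 0.2783 mol
Fe²⁺ + 2e⁻ → Fe, so theoretical n(Fe) = 0.1392 mol → 7.774 g
Efficiency = 5.48 / 7.774 = 0.7049 = 70.5%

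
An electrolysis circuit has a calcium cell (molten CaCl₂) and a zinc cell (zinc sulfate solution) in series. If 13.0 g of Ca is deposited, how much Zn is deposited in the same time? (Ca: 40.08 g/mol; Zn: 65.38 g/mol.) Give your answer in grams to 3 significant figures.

n(Ca) = 13.0 / 40.08 = 0.3244 mol
Ca²⁺ + 2e⁻ → Ca, so n(e⁻) = 2 × 0.3244 = 0.6488 mol
Same current for the same time ⇒ same n(e⁻) = 0.6488 mol in both cells.
Zn²⁺ + 2e⁻ → Zn, so n(Zn) = 0.6488 / 2 = 0.3244 mol
m(Zn) = 0.3244 × 65.38 = 21.2 g

21.2 g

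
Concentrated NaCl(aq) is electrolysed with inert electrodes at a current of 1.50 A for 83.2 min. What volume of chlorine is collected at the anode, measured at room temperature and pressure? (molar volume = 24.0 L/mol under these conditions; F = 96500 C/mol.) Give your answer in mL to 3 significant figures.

Q = It = 1.50 × 4992 = 7488 C
n(e⁻) = Q/F = 7488/96500 = 0.07760 mol
2Cl⁻ → Cl₂ + 2e⁻, so n(Cl₂) = 0.07760 / 2 = 0.03880 mol
V = 0.03880 × 24.0 = 0.9312 L
= 931 mL

931 mL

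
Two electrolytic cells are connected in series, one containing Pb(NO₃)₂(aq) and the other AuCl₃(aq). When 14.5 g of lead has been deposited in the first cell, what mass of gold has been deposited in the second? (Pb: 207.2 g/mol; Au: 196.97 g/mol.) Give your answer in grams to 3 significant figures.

9.19 g

n(Pb) = 14.5 / 207.2 = 0.06998 mol
Pb²⁺ + 2e⁻ → Pb, so n(e⁻) = 2 × 0.06998 = 0.1400 mol
In series, the same 0.1400 mol of electrons flows through the second cell.
Au³⁺ + 3e⁻ → Au, so n(Au) = 0.1400 / 3 = 0.04667 mol
m(Au) = 0.04667 × 196.97 = 9.19 g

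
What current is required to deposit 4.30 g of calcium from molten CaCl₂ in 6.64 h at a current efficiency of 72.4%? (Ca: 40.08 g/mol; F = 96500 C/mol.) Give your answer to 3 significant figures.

1.20 A

n(Ca) = 4.30 / 40.08 = 0.1073 mol
Ca²⁺ + 2e⁻ → Ca, so n(e⁻) = 2 × 0.1073 = 0.2146 mol
Q = 0.2146 × 96500 / 0.724 = 28600 C
I = Q / t = 28600 / 23904 s = 1.20 A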